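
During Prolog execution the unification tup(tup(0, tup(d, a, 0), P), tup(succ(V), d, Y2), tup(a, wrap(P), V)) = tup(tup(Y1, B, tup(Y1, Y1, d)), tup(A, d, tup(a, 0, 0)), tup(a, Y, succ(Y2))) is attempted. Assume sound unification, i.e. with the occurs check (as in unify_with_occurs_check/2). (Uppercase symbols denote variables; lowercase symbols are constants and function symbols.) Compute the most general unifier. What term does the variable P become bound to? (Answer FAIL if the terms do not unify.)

Decompose tup/3: tup(0, tup(d, a, 0), P) = tup(Y1, B, tup(Y1, Y1, d)),  tup(succ(V), d, Y2) = tup(A, d, tup(a, 0, 0)),  tup(a, wrap(P), V) = tup(a, Y, succ(Y2)).
Decompose tup/3: 0 = Y1,  tup(d, a, 0) = B,  P = tup(Y1, Y1, d).
Bind Y1 := 0; substituting into the one remaining equation that mentions Y1 gives: P = tup(0, 0, d).
Bind B := tup(d, a, 0); no other remaining equation mentions B.
Bind P := tup(0, 0, d); substituting into the one remaining equation that mentions P gives: tup(a, wrap(tup(0, 0, d)), V) = tup(a, Y, succ(Y2)).
Decompose tup/3: succ(V) = A,  d = d,  Y2 = tup(a, 0, 0).
Bind A := succ(V); no other remaining equation mentions A.
Delete trivial equation d = d.
Bind Y2 := tup(a, 0, 0); substituting into the remaining equation gives: tup(a, wrap(tup(0, 0, d)), V) = tup(a, Y, succ(tup(a, 0, 0))).
Decompose tup/3: a = a,  wrap(tup(0, 0, d)) = Y,  V = succ(tup(a, 0, 0)).
Delete trivial equation a = a.
Bind Y := wrap(tup(0, 0, d)); no other remaining equation mentions Y.
Bind V := succ(tup(a, 0, 0)). Substituting into the earlier binding gives A := succ(succ(tup(a, 0, 0))).
MGU = { Y1 = 0, B = tup(d, a, 0), P = tup(0, 0, d), A = succ(succ(tup(a, 0, 0))), Y2 = tup(a, 0, 0), Y = wrap(tup(0, 0, d)), V = succ(tup(a, 0, 0)) }, so P = tup(0, 0, d).

tup(0, 0, d)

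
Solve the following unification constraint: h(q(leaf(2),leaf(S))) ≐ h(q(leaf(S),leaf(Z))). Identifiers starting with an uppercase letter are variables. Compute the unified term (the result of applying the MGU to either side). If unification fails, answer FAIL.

h(q(leaf(2),leaf(2)))

Decompose h/1: q(leaf(2),leaf(S)) ≐ q(leaf(S),leaf(Z)).
Decompose q/2: leaf(2) ≐ leaf(S),  leaf(S) ≐ leaf(Z).
Decompose leaf/1: 2 ≐ S.
Bind S := 2; substituting into the remaining equation gives: leaf(2) ≐ leaf(Z).
Decompose leaf/1: 2 ≐ Z.
Bind Z := 2.
Applying the MGU to either side gives h(q(leaf(2),leaf(2))).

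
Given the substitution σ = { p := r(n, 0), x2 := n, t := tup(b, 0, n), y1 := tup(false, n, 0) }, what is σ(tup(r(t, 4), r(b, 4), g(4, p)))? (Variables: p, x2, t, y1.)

Replace each occurrence of p with r(n, 0).
Replace each occurrence of t with tup(b, 0, n).
Result: tup(r(tup(b, 0, n), 4), r(b, 4), g(4, r(n, 0))).

tup(r(tup(b, 0, n), 4), r(b, 4), g(4, r(n, 0)))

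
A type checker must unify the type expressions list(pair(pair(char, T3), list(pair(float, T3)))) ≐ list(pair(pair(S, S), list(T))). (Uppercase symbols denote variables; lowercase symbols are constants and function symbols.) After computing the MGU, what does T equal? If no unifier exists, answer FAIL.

Decompose list/1: pair(pair(char, T3), list(pair(float, T3))) ≐ pair(pair(S, S), list(T)).
Decompose pair/2: pair(char, T3) ≐ pair(S, S),  list(pair(float, T3)) ≐ list(T).
Decompose pair/2: char ≐ S,  T3 ≐ S.
Bind S := char; substituting into the one remaining equation that mentions S gives: T3 ≐ char.
Bind T3 := char; substituting into the remaining equation gives: list(pair(float, char)) ≐ list(T).
Decompose list/1: pair(float, char) ≐ T.
Bind T := pair(float, char).
MGU = { S := char, T3 := char, T := pair(float, char) }, so T := pair(float, char).

pair(float, char)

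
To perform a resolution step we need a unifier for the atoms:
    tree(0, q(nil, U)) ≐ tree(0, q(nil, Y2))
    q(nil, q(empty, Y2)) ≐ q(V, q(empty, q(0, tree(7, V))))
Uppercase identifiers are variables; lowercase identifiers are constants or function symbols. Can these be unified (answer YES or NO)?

Decompose tree/2: 0 ≐ 0,  q(nil, U) ≐ q(nil, Y2).
Delete trivial equation 0 ≐ 0.
Decompose q/2: nil ≐ nil,  U ≐ Y2.
Delete trivial equation nil ≐ nil.
Bind U := Y2; no other remaining equation mentions U.
Decompose q/2: nil ≐ V,  q(empty, Y2) ≐ q(empty, q(0, tree(7, V))).
Bind V := nil; substituting into the remaining equation gives: q(empty, Y2) ≐ q(empty, q(0, tree(7, nil))).
Decompose q/2: empty ≐ empty,  Y2 ≐ q(0, tree(7, nil)).
Delete trivial equation empty ≐ empty.
Bind Y2 := q(0, tree(7, nil)). Substituting into the earlier binding gives U := q(0, tree(7, nil)).
No equations remain and no clash or occurs-check failure arose, so a unifier exists.

YES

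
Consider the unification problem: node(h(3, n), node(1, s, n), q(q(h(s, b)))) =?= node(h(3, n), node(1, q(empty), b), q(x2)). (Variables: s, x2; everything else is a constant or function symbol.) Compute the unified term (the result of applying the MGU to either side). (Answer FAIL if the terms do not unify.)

Decompose node/3: h(3, n) =?= h(3, n),  node(1, s, n) =?= node(1, q(empty), b),  q(q(h(s, b))) =?= q(x2).
Delete trivial equation h(3, n) =?= h(3, n).
Decompose node/3: 1 =?= 1,  s =?= q(empty),  n =?= b.
Delete trivial equation 1 =?= 1.
Bind s := q(empty); substituting into the one remaining equation that mentions s gives: q(q(h(q(empty), b))) =?= q(x2).
Clash: constants n and b differ; no unifier exists.

FAIL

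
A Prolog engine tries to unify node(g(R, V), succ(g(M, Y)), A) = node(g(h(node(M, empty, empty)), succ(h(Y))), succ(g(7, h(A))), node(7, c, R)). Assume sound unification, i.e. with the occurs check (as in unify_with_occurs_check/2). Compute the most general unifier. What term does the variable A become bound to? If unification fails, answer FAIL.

Decompose node/3: g(R, V) = g(h(node(M, empty, empty)), succ(h(Y))),  succ(g(M, Y)) = succ(g(7, h(A))),  A = node(7, c, R).
Decompose g/2: R = h(node(M, empty, empty)),  V = succ(h(Y)).
Bind R := h(node(M, empty, empty)); substituting into the one remaining equation that mentions R gives: A = node(7, c, h(node(M, empty, empty))).
Bind V := succ(h(Y)); no other remaining equation mentions V.
Decompose succ/1: g(M, Y) = g(7, h(A)).
Decompose g/2: M = 7,  Y = h(A).
Bind M := 7; substituting into the one remaining equation that mentions M gives: A = node(7, c, h(node(7, empty, empty))). Substituting into the earlier binding gives R := h(node(7, empty, empty)).
Bind Y := h(A); no other remaining equation mentions Y. Substituting into the earlier binding gives V := succ(h(h(A))).
Bind A := node(7, c, h(node(7, empty, empty))). Substituting into the earlier bindings gives V := succ(h(h(node(7, c, h(node(7, empty, empty)))))), Y := h(node(7, c, h(node(7, empty, empty)))).
MGU = { R ↦ h(node(7, empty, empty)), V ↦ succ(h(h(node(7, c, h(node(7, empty, empty)))))), M ↦ 7, Y ↦ h(node(7, c, h(node(7, empty, empty)))), A ↦ node(7, c, h(node(7, empty, empty))) }, so A ↦ node(7, c, h(node(7, empty, empty))).

node(7, c, h(node(7, empty, empty)))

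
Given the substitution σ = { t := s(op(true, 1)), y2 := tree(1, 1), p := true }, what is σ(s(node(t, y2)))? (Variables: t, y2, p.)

Replace each occurrence of t with s(op(true, 1)).
Replace each occurrence of y2 with tree(1, 1).
Result: s(node(s(op(true, 1)), tree(1, 1))).

s(node(s(op(true, 1)), tree(1, 1)))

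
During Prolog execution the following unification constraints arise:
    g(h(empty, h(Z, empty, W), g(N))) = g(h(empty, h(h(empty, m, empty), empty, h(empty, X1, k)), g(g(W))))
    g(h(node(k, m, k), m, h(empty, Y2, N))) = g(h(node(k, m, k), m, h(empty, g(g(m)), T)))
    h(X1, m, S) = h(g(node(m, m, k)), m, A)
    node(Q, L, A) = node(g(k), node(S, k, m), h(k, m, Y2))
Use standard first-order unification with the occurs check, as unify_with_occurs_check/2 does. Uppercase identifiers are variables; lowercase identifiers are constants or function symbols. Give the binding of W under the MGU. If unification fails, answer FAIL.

h(empty, g(node(m, m, k)), k)

Decompose g/1: h(empty, h(Z, empty, W), g(N)) = h(empty, h(h(empty, m, empty), empty, h(empty, X1, k)), g(g(W))).
Decompose h/3: empty = empty,  h(Z, empty, W) = h(h(empty, m, empty), empty, h(empty, X1, k)),  g(N) = g(g(W)).
Delete trivial equation empty = empty.
Decompose h/3: Z = h(empty, m, empty),  empty = empty,  W = h(empty, X1, k).
Bind Z := h(empty, m, empty); no other remaining equation mentions Z.
Delete trivial equation empty = empty.
Bind W := h(empty, X1, k); substituting into the one remaining equation that mentions W gives: g(N) = g(g(h(empty, X1, k))).
Decompose g/1: N = g(h(empty, X1, k)).
Bind N := g(h(empty, X1, k)); substituting into the one remaining equation that mentions N gives: g(h(node(k, m, k), m, h(empty, Y2, g(h(empty, X1, k))))) = g(h(node(k, m, k), m, h(empty, g(g(m)), T))).
Decompose g/1: h(node(k, m, k), m, h(empty, Y2, g(h(empty, X1, k)))) = h(node(k, m, k), m, h(empty, g(g(m)), T)).
Decompose h/3: node(k, m, k) = node(k, m, k),  m = m,  h(empty, Y2, g(h(empty, X1, k))) = h(empty, g(g(m)), T).
Delete trivial equation node(k, m, k) = node(k, m, k).
Delete trivial equation m = m.
Decompose h/3: empty = empty,  Y2 = g(g(m)),  g(h(empty, X1, k)) = T.
Delete trivial equation empty = empty.
Bind Y2 := g(g(m)); substituting into the one remaining equation that mentions Y2 gives: node(Q, L, A) = node(g(k), node(S, k, m), h(k, m, g(g(m)))).
Bind T := g(h(empty, X1, k)); no other remaining equation mentions T.
Decompose h/3: X1 = g(node(m, m, k)),  m = m,  S = A.
Bind X1 := g(node(m, m, k)); no other remaining equation mentions X1. Substituting into the earlier bindings gives W := h(empty, g(node(m, m, k)), k), N := g(h(empty, g(node(m, m, k)), k)), T := g(h(empty, g(node(m, m, k)), k)).
Delete trivial equation m = m.
Bind S := A; substituting into the remaining equation gives: node(Q, L, A) = node(g(k), node(A, k, m), h(k, m, g(g(m)))).
Decompose node/3: Q = g(k),  L = node(A, k, m),  A = h(k, m, g(g(m))).
Bind Q := g(k); no other remaining equation mentions Q.
Bind L := node(A, k, m); no other remaining equation mentions L.
Bind A := h(k, m, g(g(m))). Substituting into the earlier bindings gives S := h(k, m, g(g(m))), L := node(h(k, m, g(g(m))), k, m).
MGU = { Z = h(empty, m, empty), W = h(empty, g(node(m, m, k)), k), N = g(h(empty, g(node(m, m, k)), k)), Y2 = g(g(m)), T = g(h(empty, g(node(m, m, k)), k)), X1 = g(node(m, m, k)), S = h(k, m, g(g(m))), Q = g(k), L = node(h(k, m, g(g(m))), k, m), A = h(k, m, g(g(m))) }, so W = h(empty, g(node(m, m, k)), k).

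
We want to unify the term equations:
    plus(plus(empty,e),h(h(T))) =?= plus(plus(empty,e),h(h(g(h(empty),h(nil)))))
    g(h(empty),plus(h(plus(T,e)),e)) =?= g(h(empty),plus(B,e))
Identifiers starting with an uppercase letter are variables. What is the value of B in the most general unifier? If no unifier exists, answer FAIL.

Decompose plus/2: plus(empty,e) =?= plus(empty,e),  h(h(T)) =?= h(h(g(h(empty),h(nil)))).
Delete trivial equation plus(empty,e) =?= plus(empty,e).
Decompose h/1: h(T) =?= h(g(h(empty),h(nil))).
Decompose h/1: T =?= g(h(empty),h(nil)).
Bind T := g(h(empty),h(nil)); substituting into the remaining equation gives: g(h(empty),plus(h(plus(g(h(empty),h(nil)),e)),e)) =?= g(h(empty),plus(B,e)).
Decompose g/2: h(empty) =?= h(empty),  plus(h(plus(g(h(empty),h(nil)),e)),e) =?= plus(B,e).
Delete trivial equation h(empty) =?= h(empty).
Decompose plus/2: h(plus(g(h(empty),h(nil)),e)) =?= B,  e =?= e.
Bind B := h(plus(g(h(empty),h(nil)),e)); no other remaining equation mentions B.
Delete trivial equation e =?= e.
MGU = { T -> g(h(empty),h(nil)), B -> h(plus(g(h(empty),h(nil)),e)) }, so B -> h(plus(g(h(empty),h(nil)),e)).

h(plus(g(h(empty),h(nil)),e))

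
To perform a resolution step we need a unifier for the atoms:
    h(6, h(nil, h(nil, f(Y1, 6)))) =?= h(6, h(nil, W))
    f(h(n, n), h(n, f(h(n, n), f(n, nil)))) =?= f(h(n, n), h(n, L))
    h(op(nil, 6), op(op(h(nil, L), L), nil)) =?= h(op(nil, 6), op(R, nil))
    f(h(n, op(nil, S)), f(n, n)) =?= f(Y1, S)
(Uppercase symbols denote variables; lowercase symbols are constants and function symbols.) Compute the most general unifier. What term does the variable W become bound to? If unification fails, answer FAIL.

Decompose h/2: 6 =?= 6,  h(nil, h(nil, f(Y1, 6))) =?= h(nil, W).
Delete trivial equation 6 =?= 6.
Decompose h/2: nil =?= nil,  h(nil, f(Y1, 6)) =?= W.
Delete trivial equation nil =?= nil.
Bind W := h(nil, f(Y1, 6)); no other remaining equation mentions W.
Decompose f/2: h(n, n) =?= h(n, n),  h(n, f(h(n, n), f(n, nil))) =?= h(n, L).
Delete trivial equation h(n, n) =?= h(n, n).
Decompose h/2: n =?= n,  f(h(n, n), f(n, nil)) =?= L.
Delete trivial equation n =?= n.
Bind L := f(h(n, n), f(n, nil)); substituting into the one remaining equation that mentions L gives: h(op(nil, 6), op(op(h(nil, f(h(n, n), f(n, nil))), f(h(n, n), f(n, nil))), nil)) =?= h(op(nil, 6), op(R, nil)).
Decompose h/2: op(nil, 6) =?= op(nil, 6),  op(op(h(nil, f(h(n, n), f(n, nil))), f(h(n, n), f(n, nil))), nil) =?= op(R, nil).
Delete trivial equation op(nil, 6) =?= op(nil, 6).
Decompose op/2: op(h(nil, f(h(n, n), f(n, nil))), f(h(n, n), f(n, nil))) =?= R,  nil =?= nil.
Bind R := op(h(nil, f(h(n, n), f(n, nil))), f(h(n, n), f(n, nil))); no other remaining equation mentions R.
Delete trivial equation nil =?= nil.
Decompose f/2: h(n, op(nil, S)) =?= Y1,  f(n, n) =?= S.
Bind Y1 := h(n, op(nil, S)); no other remaining equation mentions Y1. Substituting into the earlier binding gives W := h(nil, f(h(n, op(nil, S)), 6)).
Bind S := f(n, n). Substituting into the earlier bindings gives W := h(nil, f(h(n, op(nil, f(n, n))), 6)), Y1 := h(n, op(nil, f(n, n))).
MGU = { W := h(nil, f(h(n, op(nil, f(n, n))), 6)), L := f(h(n, n), f(n, nil)), R := op(h(nil, f(h(n, n), f(n, nil))), f(h(n, n), f(n, nil))), Y1 := h(n, op(nil, f(n, n))), S := f(n, n) }, so W := h(nil, f(h(n, op(nil, f(n, n))), 6)).

h(nil, f(h(n, op(nil, f(n, n))), 6))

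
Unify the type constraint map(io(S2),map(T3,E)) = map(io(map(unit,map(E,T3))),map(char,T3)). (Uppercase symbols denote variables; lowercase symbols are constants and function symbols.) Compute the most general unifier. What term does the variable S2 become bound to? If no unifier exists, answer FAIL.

Decompose map/2: io(S2) = io(map(unit,map(E,T3))),  map(T3,E) = map(char,T3).
Decompose io/1: S2 = map(unit,map(E,T3)).
Bind S2 := map(unit,map(E,T3)); no other remaining equation mentions S2.
Decompose map/2: T3 = char,  E = T3.
Bind T3 := char; substituting into the remaining equation gives: E = char. Substituting into the earlier binding gives S2 := map(unit,map(E,char)).
Bind E := char. Substituting into the earlier binding gives S2 := map(unit,map(char,char)).
MGU = { S2 := map(unit,map(char,char)), T3 := char, E := char }, so S2 := map(unit,map(char,char)).

map(unit,map(char,char))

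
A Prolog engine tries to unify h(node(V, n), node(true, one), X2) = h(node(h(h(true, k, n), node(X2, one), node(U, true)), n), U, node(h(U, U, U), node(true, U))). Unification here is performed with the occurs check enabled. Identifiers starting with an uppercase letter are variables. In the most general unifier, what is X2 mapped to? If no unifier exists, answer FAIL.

Decompose h/3: node(V, n) = node(h(h(true, k, n), node(X2, one), node(U, true)), n),  node(true, one) = U,  X2 = node(h(U, U, U), node(true, U)).
Decompose node/2: V = h(h(true, k, n), node(X2, one), node(U, true)),  n = n.
Bind V := h(h(true, k, n), node(X2, one), node(U, true)); no other remaining equation mentions V.
Delete trivial equation n = n.
Bind U := node(true, one); substituting into the remaining equation gives: X2 = node(h(node(true, one), node(true, one), node(true, one)), node(true, node(true, one))). Substituting into the earlier binding gives V := h(h(true, k, n), node(X2, one), node(node(true, one), true)).
Bind X2 := node(h(node(true, one), node(true, one), node(true, one)), node(true, node(true, one))). Substituting into the earlier binding gives V := h(h(true, k, n), node(node(h(node(true, one), node(true, one), node(true, one)), node(true, node(true, one))), one), node(node(true, one), true)).
MGU = { V ↦ h(h(true, k, n), node(node(h(node(true, one), node(true, one), node(true, one)), node(true, node(true, one))), one), node(node(true, one), true)), U ↦ node(true, one), X2 ↦ node(h(node(true, one), node(true, one), node(true, one)), node(true, node(true, one))) }, so X2 ↦ node(h(node(true, one), node(true, one), node(true, one)), node(true, node(true, one))).

node(h(node(true, one), node(true, one), node(true, one)), node(true, node(true, one)))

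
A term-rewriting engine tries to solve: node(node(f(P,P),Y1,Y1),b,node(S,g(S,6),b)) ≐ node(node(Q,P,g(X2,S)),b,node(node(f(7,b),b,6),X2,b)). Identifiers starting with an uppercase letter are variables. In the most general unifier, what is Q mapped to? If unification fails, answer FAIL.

Decompose node/3: node(f(P,P),Y1,Y1) ≐ node(Q,P,g(X2,S)),  b ≐ b,  node(S,g(S,6),b) ≐ node(node(f(7,b),b,6),X2,b).
Decompose node/3: f(P,P) ≐ Q,  Y1 ≐ P,  Y1 ≐ g(X2,S).
Bind Q := f(P,P); no other remaining equation mentions Q.
Bind Y1 := P; substituting into the one remaining equation that mentions Y1 gives: P ≐ g(X2,S).
Bind P := g(X2,S); no other remaining equation mentions P. Substituting into the earlier bindings gives Q := f(g(X2,S),g(X2,S)), Y1 := g(X2,S).
Delete trivial equation b ≐ b.
Decompose node/3: S ≐ node(f(7,b),b,6),  g(S,6) ≐ X2,  b ≐ b.
Bind S := node(f(7,b),b,6); substituting into the one remaining equation that mentions S gives: g(node(f(7,b),b,6),6) ≐ X2. Substituting into the earlier bindings gives Q := f(g(X2,node(f(7,b),b,6)),g(X2,node(f(7,b),b,6))), Y1 := g(X2,node(f(7,b),b,6)), P := g(X2,node(f(7,b),b,6)).
Bind X2 := g(node(f(7,b),b,6),6); no other remaining equation mentions X2. Substituting into the earlier bindings gives Q := f(g(g(node(f(7,b),b,6),6),node(f(7,b),b,6)),g(g(node(f(7,b),b,6),6),node(f(7,b),b,6))), Y1 := g(g(node(f(7,b),b,6),6),node(f(7,b),b,6)), P := g(g(node(f(7,b),b,6),6),node(f(7,b),b,6)).
Delete trivial equation b ≐ b.
MGU = { Q := f(g(g(node(f(7,b),b,6),6),node(f(7,b),b,6)),g(g(node(f(7,b),b,6),6),node(f(7,b),b,6))), Y1 := g(g(node(f(7,b),b,6),6),node(f(7,b),b,6)), P := g(g(node(f(7,b),b,6),6),node(f(7,b),b,6)), S := node(f(7,b),b,6), X2 := g(node(f(7,b),b,6),6) }, so Q := f(g(g(node(f(7,b),b,6),6),node(f(7,b),b,6)),g(g(node(f(7,b),b,6),6),node(f(7,b),b,6))).

f(g(g(node(f(7,b),b,6),6),node(f(7,b),b,6)),g(g(node(f(7,b),b,6),6),node(f(7,b),b,6)))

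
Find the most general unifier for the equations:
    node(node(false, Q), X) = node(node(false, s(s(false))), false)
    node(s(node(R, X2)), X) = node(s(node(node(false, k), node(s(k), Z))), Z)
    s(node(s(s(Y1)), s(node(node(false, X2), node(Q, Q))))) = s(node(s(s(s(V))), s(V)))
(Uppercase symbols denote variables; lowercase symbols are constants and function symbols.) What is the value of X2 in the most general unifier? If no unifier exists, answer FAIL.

Decompose node/2: node(false, Q) = node(false, s(s(false))),  X = false.
Decompose node/2: false = false,  Q = s(s(false)).
Delete trivial equation false = false.
Bind Q := s(s(false)); substituting into the one remaining equation that mentions Q gives: s(node(s(s(Y1)), s(node(node(false, X2), node(s(s(false)), s(s(false))))))) = s(node(s(s(s(V))), s(V))).
Bind X := false; substituting into the one remaining equation that mentions X gives: node(s(node(R, X2)), false) = node(s(node(node(false, k), node(s(k), Z))), Z).
Decompose node/2: s(node(R, X2)) = s(node(node(false, k), node(s(k), Z))),  false = Z.
Decompose s/1: node(R, X2) = node(node(false, k), node(s(k), Z)).
Decompose node/2: R = node(false, k),  X2 = node(s(k), Z).
Bind R := node(false, k); no other remaining equation mentions R.
Bind X2 := node(s(k), Z); substituting into the one remaining equation that mentions X2 gives: s(node(s(s(Y1)), s(node(node(false, node(s(k), Z)), node(s(s(false)), s(s(false))))))) = s(node(s(s(s(V))), s(V))).
Bind Z := false; substituting into the remaining equation gives: s(node(s(s(Y1)), s(node(node(false, node(s(k), false)), node(s(s(false)), s(s(false))))))) = s(node(s(s(s(V))), s(V))). Substituting into the earlier binding gives X2 := node(s(k), false).
Decompose s/1: node(s(s(Y1)), s(node(node(false, node(s(k), false)), node(s(s(false)), s(s(false)))))) = node(s(s(s(V))), s(V)).
Decompose node/2: s(s(Y1)) = s(s(s(V))),  s(node(node(false, node(s(k), false)), node(s(s(false)), s(s(false))))) = s(V).
Decompose s/1: s(Y1) = s(s(V)).
Decompose s/1: Y1 = s(V).
Bind Y1 := s(V); no other remaining equation mentions Y1.
Decompose s/1: node(node(false, node(s(k), false)), node(s(s(false)), s(s(false)))) = V.
Bind V := node(node(false, node(s(k), false)), node(s(s(false)), s(s(false)))). Substituting into the earlier binding gives Y1 := s(node(node(false, node(s(k), false)), node(s(s(false)), s(s(false))))).
MGU = { Q ↦ s(s(false)), X ↦ false, R ↦ node(false, k), X2 ↦ node(s(k), false), Z ↦ false, Y1 ↦ s(node(node(false, node(s(k), false)), node(s(s(false)), s(s(false))))), V ↦ node(node(false, node(s(k), false)), node(s(s(false)), s(s(false)))) }, so X2 ↦ node(s(k), false).

node(s(k), false)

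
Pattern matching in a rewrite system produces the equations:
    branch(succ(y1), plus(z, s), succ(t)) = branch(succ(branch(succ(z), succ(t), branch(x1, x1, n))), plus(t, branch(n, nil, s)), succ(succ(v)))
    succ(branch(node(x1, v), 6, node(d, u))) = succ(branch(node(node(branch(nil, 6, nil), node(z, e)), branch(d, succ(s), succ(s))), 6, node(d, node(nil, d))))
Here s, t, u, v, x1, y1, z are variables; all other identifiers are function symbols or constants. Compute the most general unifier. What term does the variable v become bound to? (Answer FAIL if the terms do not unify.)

FAIL

Decompose branch/3: succ(y1) = succ(branch(succ(z), succ(t), branch(x1, x1, n))),  plus(z, s) = plus(t, branch(n, nil, s)),  succ(t) = succ(succ(v)).
Decompose succ/1: y1 = branch(succ(z), succ(t), branch(x1, x1, n)).
Bind y1 := branch(succ(z), succ(t), branch(x1, x1, n)); no other remaining equation mentions y1.
Decompose plus/2: z = t,  s = branch(n, nil, s).
Bind z := t; substituting into the one remaining equation that mentions z gives: succ(branch(node(x1, v), 6, node(d, u))) = succ(branch(node(node(branch(nil, 6, nil), node(t, e)), branch(d, succ(s), succ(s))), 6, node(d, node(nil, d)))). Substituting into the earlier binding gives y1 := branch(succ(t), succ(t), branch(x1, x1, n)).
Occurs check fails: s occurs in branch(n, nil, s); the equation s = branch(n, nil, s) has no finite solution.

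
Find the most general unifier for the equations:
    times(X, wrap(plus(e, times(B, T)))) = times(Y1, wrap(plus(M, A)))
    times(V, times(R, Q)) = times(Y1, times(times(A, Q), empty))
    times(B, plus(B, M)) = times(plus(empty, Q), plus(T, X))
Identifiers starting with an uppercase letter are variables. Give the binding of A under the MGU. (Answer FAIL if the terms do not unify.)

Decompose times/2: X = Y1,  wrap(plus(e, times(B, T))) = wrap(plus(M, A)).
Bind X := Y1; substituting into the one remaining equation that mentions X gives: times(B, plus(B, M)) = times(plus(empty, Q), plus(T, Y1)).
Decompose wrap/1: plus(e, times(B, T)) = plus(M, A).
Decompose plus/2: e = M,  times(B, T) = A.
Bind M := e; substituting into the one remaining equation that mentions M gives: times(B, plus(B, e)) = times(plus(empty, Q), plus(T, Y1)).
Bind A := times(B, T); substituting into the one remaining equation that mentions A gives: times(V, times(R, Q)) = times(Y1, times(times(times(B, T), Q), empty)).
Decompose times/2: V = Y1,  times(R, Q) = times(times(times(B, T), Q), empty).
Bind V := Y1; no other remaining equation mentions V.
Decompose times/2: R = times(times(B, T), Q),  Q = empty.
Bind R := times(times(B, T), Q); no other remaining equation mentions R.
Bind Q := empty; substituting into the remaining equation gives: times(B, plus(B, e)) = times(plus(empty, empty), plus(T, Y1)). Substituting into the earlier binding gives R := times(times(B, T), empty).
Decompose times/2: B = plus(empty, empty),  plus(B, e) = plus(T, Y1).
Bind B := plus(empty, empty); substituting into the remaining equation gives: plus(plus(empty, empty), e) = plus(T, Y1). Substituting into the earlier bindings gives A := times(plus(empty, empty), T), R := times(times(plus(empty, empty), T), empty).
Decompose plus/2: plus(empty, empty) = T,  e = Y1.
Bind T := plus(empty, empty); no other remaining equation mentions T. Substituting into the earlier bindings gives A := times(plus(empty, empty), plus(empty, empty)), R := times(times(plus(empty, empty), plus(empty, empty)), empty).
Bind Y1 := e. Substituting into the earlier bindings gives X := e, V := e.
MGU = { X -> e, M -> e, A -> times(plus(empty, empty), plus(empty, empty)), V -> e, R -> times(times(plus(empty, empty), plus(empty, empty)), empty), Q -> empty, B -> plus(empty, empty), T -> plus(empty, empty), Y1 -> e }, so A -> times(plus(empty, empty), plus(empty, empty)).

times(plus(empty, empty), plus(empty, empty))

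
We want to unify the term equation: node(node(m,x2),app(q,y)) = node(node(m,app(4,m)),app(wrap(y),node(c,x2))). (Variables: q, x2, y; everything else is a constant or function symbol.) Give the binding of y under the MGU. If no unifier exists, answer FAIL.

node(c,app(4,m))

Decompose node/2: node(m,x2) = node(m,app(4,m)),  app(q,y) = app(wrap(y),node(c,x2)).
Decompose node/2: m = m,  x2 = app(4,m).
Delete trivial equation m = m.
Bind x2 := app(4,m); substituting into the remaining equation gives: app(q,y) = app(wrap(y),node(c,app(4,m))).
Decompose app/2: q = wrap(y),  y = node(c,app(4,m)).
Bind q := wrap(y); no other remaining equation mentions q.
Bind y := node(c,app(4,m)). Substituting into the earlier binding gives q := wrap(node(c,app(4,m))).
MGU = { x2 -> app(4,m), q -> wrap(node(c,app(4,m))), y -> node(c,app(4,m)) }, so y -> node(c,app(4,m)).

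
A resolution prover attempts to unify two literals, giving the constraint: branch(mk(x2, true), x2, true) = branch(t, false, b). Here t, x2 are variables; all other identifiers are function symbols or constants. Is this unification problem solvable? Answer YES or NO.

NO

Decompose branch/3: mk(x2, true) = t,  x2 = false,  true = b.
Bind t := mk(x2, true); no other remaining equation mentions t.
Bind x2 := false; no other remaining equation mentions x2. Substituting into the earlier binding gives t := mk(false, true).
Clash: constants true and b differ; no unifier exists.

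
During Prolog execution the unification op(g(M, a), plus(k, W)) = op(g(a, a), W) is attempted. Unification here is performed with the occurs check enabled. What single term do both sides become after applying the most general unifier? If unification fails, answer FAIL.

FAIL

Decompose op/2: g(M, a) = g(a, a),  plus(k, W) = W.
Decompose g/2: M = a,  a = a.
Bind M := a; no other remaining equation mentions M.
Delete trivial equation a = a.
Occurs check fails: W occurs in plus(k, W); the equation W = plus(k, W) has no finite solution.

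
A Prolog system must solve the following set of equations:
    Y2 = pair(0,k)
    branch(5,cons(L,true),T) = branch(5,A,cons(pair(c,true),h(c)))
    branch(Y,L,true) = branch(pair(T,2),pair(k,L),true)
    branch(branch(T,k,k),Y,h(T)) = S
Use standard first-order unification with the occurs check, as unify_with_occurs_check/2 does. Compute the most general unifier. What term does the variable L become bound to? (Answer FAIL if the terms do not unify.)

Bind Y2 := pair(0,k); no other remaining equation mentions Y2.
Decompose branch/3: 5 = 5,  cons(L,true) = A,  T = cons(pair(c,true),h(c)).
Delete trivial equation 5 = 5.
Bind A := cons(L,true); no other remaining equation mentions A.
Bind T := cons(pair(c,true),h(c)); substituting into the remaining equations gives: branch(Y,L,true) = branch(pair(cons(pair(c,true),h(c)),2),pair(k,L),true),  branch(branch(cons(pair(c,true),h(c)),k,k),Y,h(cons(pair(c,true),h(c)))) = S.
Decompose branch/3: Y = pair(cons(pair(c,true),h(c)),2),  L = pair(k,L),  true = true.
Bind Y := pair(cons(pair(c,true),h(c)),2); substituting into the one remaining equation that mentions Y gives: branch(branch(cons(pair(c,true),h(c)),k,k),pair(cons(pair(c,true),h(c)),2),h(cons(pair(c,true),h(c)))) = S.
Occurs check fails: L occurs in pair(k,L); the equation L = pair(k,L) has no finite solution.

FAIL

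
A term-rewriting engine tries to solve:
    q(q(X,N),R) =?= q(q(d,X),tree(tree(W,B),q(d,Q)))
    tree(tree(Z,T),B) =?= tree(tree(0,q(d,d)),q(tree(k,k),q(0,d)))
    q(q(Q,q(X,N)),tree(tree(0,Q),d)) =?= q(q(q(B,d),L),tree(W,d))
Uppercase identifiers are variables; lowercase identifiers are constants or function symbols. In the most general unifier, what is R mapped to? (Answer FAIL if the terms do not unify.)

tree(tree(tree(0,q(q(tree(k,k),q(0,d)),d)),q(tree(k,k),q(0,d))),q(d,q(q(tree(k,k),q(0,d)),d)))

Decompose q/2: q(X,N) =?= q(d,X),  R =?= tree(tree(W,B),q(d,Q)).
Decompose q/2: X =?= d,  N =?= X.
Bind X := d; substituting into the 2 remaining equations that mention X gives: N =?= d,  q(q(Q,q(d,N)),tree(tree(0,Q),d)) =?= q(q(q(B,d),L),tree(W,d)).
Bind N := d; substituting into the one remaining equation that mentions N gives: q(q(Q,q(d,d)),tree(tree(0,Q),d)) =?= q(q(q(B,d),L),tree(W,d)).
Bind R := tree(tree(W,B),q(d,Q)); no other remaining equation mentions R.
Decompose tree/2: tree(Z,T) =?= tree(0,q(d,d)),  B =?= q(tree(k,k),q(0,d)).
Decompose tree/2: Z =?= 0,  T =?= q(d,d).
Bind Z := 0; no other remaining equation mentions Z.
Bind T := q(d,d); no other remaining equation mentions T.
Bind B := q(tree(k,k),q(0,d)); substituting into the remaining equation gives: q(q(Q,q(d,d)),tree(tree(0,Q),d)) =?= q(q(q(q(tree(k,k),q(0,d)),d),L),tree(W,d)). Substituting into the earlier binding gives R := tree(tree(W,q(tree(k,k),q(0,d))),q(d,Q)).
Decompose q/2: q(Q,q(d,d)) =?= q(q(q(tree(k,k),q(0,d)),d),L),  tree(tree(0,Q),d) =?= tree(W,d).
Decompose q/2: Q =?= q(q(tree(k,k),q(0,d)),d),  q(d,d) =?= L.
Bind Q := q(q(tree(k,k),q(0,d)),d); substituting into the one remaining equation that mentions Q gives: tree(tree(0,q(q(tree(k,k),q(0,d)),d)),d) =?= tree(W,d). Substituting into the earlier binding gives R := tree(tree(W,q(tree(k,k),q(0,d))),q(d,q(q(tree(k,k),q(0,d)),d))).
Bind L := q(d,d); no other remaining equation mentions L.
Decompose tree/2: tree(0,q(q(tree(k,k),q(0,d)),d)) =?= W,  d =?= d.
Bind W := tree(0,q(q(tree(k,k),q(0,d)),d)); no other remaining equation mentions W. Substituting into the earlier binding gives R := tree(tree(tree(0,q(q(tree(k,k),q(0,d)),d)),q(tree(k,k),q(0,d))),q(d,q(q(tree(k,k),q(0,d)),d))).
Delete trivial equation d =?= d.
MGU = { X ↦ d, N ↦ d, R ↦ tree(tree(tree(0,q(q(tree(k,k),q(0,d)),d)),q(tree(k,k),q(0,d))),q(d,q(q(tree(k,k),q(0,d)),d))), Z ↦ 0, T ↦ q(d,d), B ↦ q(tree(k,k),q(0,d)), Q ↦ q(q(tree(k,k),q(0,d)),d), L ↦ q(d,d), W ↦ tree(0,q(q(tree(k,k),q(0,d)),d)) }, so R ↦ tree(tree(tree(0,q(q(tree(k,k),q(0,d)),d)),q(tree(k,k),q(0,d))),q(d,q(q(tree(k,k),q(0,d)),d))).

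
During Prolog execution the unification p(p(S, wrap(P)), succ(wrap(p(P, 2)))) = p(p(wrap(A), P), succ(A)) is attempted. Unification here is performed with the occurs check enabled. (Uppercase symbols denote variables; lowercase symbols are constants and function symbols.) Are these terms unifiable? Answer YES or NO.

Decompose p/2: p(S, wrap(P)) = p(wrap(A), P),  succ(wrap(p(P, 2))) = succ(A).
Decompose p/2: S = wrap(A),  wrap(P) = P.
Bind S := wrap(A); no other remaining equation mentions S.
Occurs check fails: P occurs in wrap(P); the equation P = wrap(P) has no finite solution.

NO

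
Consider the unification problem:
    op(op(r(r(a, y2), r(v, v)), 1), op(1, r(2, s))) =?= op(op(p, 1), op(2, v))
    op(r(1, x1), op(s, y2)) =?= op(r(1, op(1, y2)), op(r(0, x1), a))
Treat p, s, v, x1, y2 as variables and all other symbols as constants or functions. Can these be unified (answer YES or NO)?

Decompose op/2: op(r(r(a, y2), r(v, v)), 1) =?= op(p, 1),  op(1, r(2, s)) =?= op(2, v).
Decompose op/2: r(r(a, y2), r(v, v)) =?= p,  1 =?= 1.
Bind p := r(r(a, y2), r(v, v)); no other remaining equation mentions p.
Delete trivial equation 1 =?= 1.
Decompose op/2: 1 =?= 2,  r(2, s) =?= v.
Clash: constants 1 and 2 differ; no unifier exists.

NO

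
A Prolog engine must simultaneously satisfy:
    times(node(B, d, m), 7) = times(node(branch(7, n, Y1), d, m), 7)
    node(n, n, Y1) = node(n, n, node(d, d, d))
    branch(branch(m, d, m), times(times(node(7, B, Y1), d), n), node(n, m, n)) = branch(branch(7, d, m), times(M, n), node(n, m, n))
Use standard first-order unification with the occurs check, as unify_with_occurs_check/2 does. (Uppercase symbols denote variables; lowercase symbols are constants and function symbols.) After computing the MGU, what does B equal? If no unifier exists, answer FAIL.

FAIL

Decompose times/2: node(B, d, m) = node(branch(7, n, Y1), d, m),  7 = 7.
Decompose node/3: B = branch(7, n, Y1),  d = d,  m = m.
Bind B := branch(7, n, Y1); substituting into the one remaining equation that mentions B gives: branch(branch(m, d, m), times(times(node(7, branch(7, n, Y1), Y1), d), n), node(n, m, n)) = branch(branch(7, d, m), times(M, n), node(n, m, n)).
Delete trivial equation d = d.
Delete trivial equation m = m.
Delete trivial equation 7 = 7.
Decompose node/3: n = n,  n = n,  Y1 = node(d, d, d).
Delete trivial equation n = n.
Delete trivial equation n = n.
Bind Y1 := node(d, d, d); substituting into the remaining equation gives: branch(branch(m, d, m), times(times(node(7, branch(7, n, node(d, d, d)), node(d, d, d)), d), n), node(n, m, n)) = branch(branch(7, d, m), times(M, n), node(n, m, n)). Substituting into the earlier binding gives B := branch(7, n, node(d, d, d)).
Decompose branch/3: branch(m, d, m) = branch(7, d, m),  times(times(node(7, branch(7, n, node(d, d, d)), node(d, d, d)), d), n) = times(M, n),  node(n, m, n) = node(n, m, n).
Decompose branch/3: m = 7,  d = d,  m = m.
Clash: constants m and 7 differ; no unifier exists.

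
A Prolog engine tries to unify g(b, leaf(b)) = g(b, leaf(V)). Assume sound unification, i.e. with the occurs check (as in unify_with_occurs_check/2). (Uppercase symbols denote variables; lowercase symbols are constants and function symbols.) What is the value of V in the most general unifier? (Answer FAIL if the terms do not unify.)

b

Decompose g/2: b = b,  leaf(b) = leaf(V).
Delete trivial equation b = b.
Decompose leaf/1: b = V.
Bind V := b.
MGU = { V ↦ b }, so V ↦ b.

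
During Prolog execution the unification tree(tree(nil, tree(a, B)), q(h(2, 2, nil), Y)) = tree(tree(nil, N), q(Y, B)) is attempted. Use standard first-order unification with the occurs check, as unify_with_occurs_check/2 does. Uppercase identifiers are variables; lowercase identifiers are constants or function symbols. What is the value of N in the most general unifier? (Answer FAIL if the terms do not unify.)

tree(a, h(2, 2, nil))

Decompose tree/2: tree(nil, tree(a, B)) = tree(nil, N),  q(h(2, 2, nil), Y) = q(Y, B).
Decompose tree/2: nil = nil,  tree(a, B) = N.
Delete trivial equation nil = nil.
Bind N := tree(a, B); no other remaining equation mentions N.
Decompose q/2: h(2, 2, nil) = Y,  Y = B.
Bind Y := h(2, 2, nil); substituting into the remaining equation gives: h(2, 2, nil) = B.
Bind B := h(2, 2, nil). Substituting into the earlier binding gives N := tree(a, h(2, 2, nil)).
MGU = { N -> tree(a, h(2, 2, nil)), Y -> h(2, 2, nil), B -> h(2, 2, nil) }, so N -> tree(a, h(2, 2, nil)).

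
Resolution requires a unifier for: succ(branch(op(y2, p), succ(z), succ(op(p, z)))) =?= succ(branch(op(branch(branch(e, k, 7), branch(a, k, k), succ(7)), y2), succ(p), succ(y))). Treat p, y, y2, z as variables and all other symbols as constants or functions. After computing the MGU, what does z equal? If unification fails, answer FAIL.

branch(branch(e, k, 7), branch(a, k, k), succ(7))

Decompose succ/1: branch(op(y2, p), succ(z), succ(op(p, z))) =?= branch(op(branch(branch(e, k, 7), branch(a, k, k), succ(7)), y2), succ(p), succ(y)).
Decompose branch/3: op(y2, p) =?= op(branch(branch(e, k, 7), branch(a, k, k), succ(7)), y2),  succ(z) =?= succ(p),  succ(op(p, z)) =?= succ(y).
Decompose op/2: y2 =?= branch(branch(e, k, 7), branch(a, k, k), succ(7)),  p =?= y2.
Bind y2 := branch(branch(e, k, 7), branch(a, k, k), succ(7)); substituting into the one remaining equation that mentions y2 gives: p =?= branch(branch(e, k, 7), branch(a, k, k), succ(7)).
Bind p := branch(branch(e, k, 7), branch(a, k, k), succ(7)); substituting into the remaining equations gives: succ(z) =?= succ(branch(branch(e, k, 7), branch(a, k, k), succ(7))),  succ(op(branch(branch(e, k, 7), branch(a, k, k), succ(7)), z)) =?= succ(y).
Decompose succ/1: z =?= branch(branch(e, k, 7), branch(a, k, k), succ(7)).
Bind z := branch(branch(e, k, 7), branch(a, k, k), succ(7)); substituting into the remaining equation gives: succ(op(branch(branch(e, k, 7), branch(a, k, k), succ(7)), branch(branch(e, k, 7), branch(a, k, k), succ(7)))) =?= succ(y).
Decompose succ/1: op(branch(branch(e, k, 7), branch(a, k, k), succ(7)), branch(branch(e, k, 7), branch(a, k, k), succ(7))) =?= y.
Bind y := op(branch(branch(e, k, 7), branch(a, k, k), succ(7)), branch(branch(e, k, 7), branch(a, k, k), succ(7))).
MGU = { y2 -> branch(branch(e, k, 7), branch(a, k, k), succ(7)), p -> branch(branch(e, k, 7), branch(a, k, k), succ(7)), z -> branch(branch(e, k, 7), branch(a, k, k), succ(7)), y -> op(branch(branch(e, k, 7), branch(a, k, k), succ(7)), branch(branch(e, k, 7), branch(a, k, k), succ(7))) }, so z -> branch(branch(e, k, 7), branch(a, k, k), succ(7)).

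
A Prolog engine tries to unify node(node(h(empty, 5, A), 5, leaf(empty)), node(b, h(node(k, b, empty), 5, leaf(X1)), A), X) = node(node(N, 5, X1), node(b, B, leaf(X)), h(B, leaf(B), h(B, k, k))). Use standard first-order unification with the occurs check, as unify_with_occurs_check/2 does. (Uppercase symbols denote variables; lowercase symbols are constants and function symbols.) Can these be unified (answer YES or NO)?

Decompose node/3: node(h(empty, 5, A), 5, leaf(empty)) = node(N, 5, X1),  node(b, h(node(k, b, empty), 5, leaf(X1)), A) = node(b, B, leaf(X)),  X = h(B, leaf(B), h(B, k, k)).
Decompose node/3: h(empty, 5, A) = N,  5 = 5,  leaf(empty) = X1.
Bind N := h(empty, 5, A); no other remaining equation mentions N.
Delete trivial equation 5 = 5.
Bind X1 := leaf(empty); substituting into the one remaining equation that mentions X1 gives: node(b, h(node(k, b, empty), 5, leaf(leaf(empty))), A) = node(b, B, leaf(X)).
Decompose node/3: b = b,  h(node(k, b, empty), 5, leaf(leaf(empty))) = B,  A = leaf(X).
Delete trivial equation b = b.
Bind B := h(node(k, b, empty), 5, leaf(leaf(empty))); substituting into the one remaining equation that mentions B gives: X = h(h(node(k, b, empty), 5, leaf(leaf(empty))), leaf(h(node(k, b, empty), 5, leaf(leaf(empty)))), h(h(node(k, b, empty), 5, leaf(leaf(empty))), k, k)).
Bind A := leaf(X); no other remaining equation mentions A. Substituting into the earlier binding gives N := h(empty, 5, leaf(X)).
Bind X := h(h(node(k, b, empty), 5, leaf(leaf(empty))), leaf(h(node(k, b, empty), 5, leaf(leaf(empty)))), h(h(node(k, b, empty), 5, leaf(leaf(empty))), k, k)). Substituting into the earlier bindings gives N := h(empty, 5, leaf(h(h(node(k, b, empty), 5, leaf(leaf(empty))), leaf(h(node(k, b, empty), 5, leaf(leaf(empty)))), h(h(node(k, b, empty), 5, leaf(leaf(empty))), k, k)))), A := leaf(h(h(node(k, b, empty), 5, leaf(leaf(empty))), leaf(h(node(k, b, empty), 5, leaf(leaf(empty)))), h(h(node(k, b, empty), 5, leaf(leaf(empty))), k, k))).
No equations remain and no clash or occurs-check failure arose, so a unifier exists.

YES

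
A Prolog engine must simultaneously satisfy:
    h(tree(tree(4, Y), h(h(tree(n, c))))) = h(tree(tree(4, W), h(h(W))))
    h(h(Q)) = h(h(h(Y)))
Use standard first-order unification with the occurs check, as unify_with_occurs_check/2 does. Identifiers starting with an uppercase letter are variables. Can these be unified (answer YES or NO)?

Decompose h/1: tree(tree(4, Y), h(h(tree(n, c)))) = tree(tree(4, W), h(h(W))).
Decompose tree/2: tree(4, Y) = tree(4, W),  h(h(tree(n, c))) = h(h(W)).
Decompose tree/2: 4 = 4,  Y = W.
Delete trivial equation 4 = 4.
Bind Y := W; substituting into the one remaining equation that mentions Y gives: h(h(Q)) = h(h(h(W))).
Decompose h/1: h(tree(n, c)) = h(W).
Decompose h/1: tree(n, c) = W.
Bind W := tree(n, c); substituting into the remaining equation gives: h(h(Q)) = h(h(h(tree(n, c)))). Substituting into the earlier binding gives Y := tree(n, c).
Decompose h/1: h(Q) = h(h(tree(n, c))).
Decompose h/1: Q = h(tree(n, c)).
Bind Q := h(tree(n, c)).
No equations remain and no clash or occurs-check failure arose, so a unifier exists.

YES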